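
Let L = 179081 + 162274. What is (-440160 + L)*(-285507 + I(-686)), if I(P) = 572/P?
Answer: 1382270474505/49 ≈ 2.8210e+10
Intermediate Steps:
L = 341355
(-440160 + L)*(-285507 + I(-686)) = (-440160 + 341355)*(-285507 + 572/(-686)) = -98805*(-285507 + 572*(-1/686)) = -98805*(-285507 - 286/343) = -98805*(-97929187/343) = 1382270474505/49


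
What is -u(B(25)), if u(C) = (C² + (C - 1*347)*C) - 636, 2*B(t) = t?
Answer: 4661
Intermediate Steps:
B(t) = t/2
u(C) = -636 + C² + C*(-347 + C) (u(C) = (C² + (C - 347)*C) - 636 = (C² + (-347 + C)*C) - 636 = (C² + C*(-347 + C)) - 636 = -636 + C² + C*(-347 + C))
-u(B(25)) = -(-636 - 347*25/2 + 2*((½)*25)²) = -(-636 - 347*25/2 + 2*(25/2)²) = -(-636 - 8675/2 + 2*(625/4)) = -(-636 - 8675/2 + 625/2) = -1*(-4661) = 4661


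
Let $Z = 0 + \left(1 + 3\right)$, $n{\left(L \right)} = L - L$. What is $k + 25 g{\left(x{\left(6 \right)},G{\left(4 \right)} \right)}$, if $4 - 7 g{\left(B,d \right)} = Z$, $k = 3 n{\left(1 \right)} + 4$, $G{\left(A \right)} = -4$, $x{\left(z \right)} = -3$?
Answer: $4$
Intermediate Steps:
$n{\left(L \right)} = 0$
$k = 4$ ($k = 3 \cdot 0 + 4 = 0 + 4 = 4$)
$Z = 4$ ($Z = 0 + 4 = 4$)
$g{\left(B,d \right)} = 0$ ($g{\left(B,d \right)} = \frac{4}{7} - \frac{4}{7} = 0$)
$k + 25 g{\left(x{\left(6 \right)},G{\left(4 \right)} \right)} = 4 + 25 \cdot 0 = 4 + 0 = 4$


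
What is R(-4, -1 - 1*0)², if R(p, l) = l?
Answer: 1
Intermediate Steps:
R(-4, -1 - 1*0)² = (-1 - 1*0)² = (-1 + 0)² = (-1)² = 1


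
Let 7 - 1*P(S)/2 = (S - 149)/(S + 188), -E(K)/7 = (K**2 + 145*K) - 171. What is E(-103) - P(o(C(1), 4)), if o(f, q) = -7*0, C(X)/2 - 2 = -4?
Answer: 2957561/94 ≈ 31463.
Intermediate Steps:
C(X) = -4 (C(X) = 4 + 2*(-4) = 4 - 8 = -4)
o(f, q) = 0
E(K) = 1197 - 1015*K - 7*K**2 (E(K) = -7*((K**2 + 145*K) - 171) = -7*(-171 + K**2 + 145*K) = 1197 - 1015*K - 7*K**2)
P(S) = 14 - 2*(-149 + S)/(188 + S) (P(S) = 14 - 2*(S - 149)/(S + 188) = 14 - 2*(-149 + S)/(188 + S))
E(-103) - P(o(C(1), 4)) = (1197 - 1015*(-103) - 7*(-103)**2) - 2*(1465 + 6*0)/(188 + 0) = (1197 + 104545 - 7*10609) - 2*(1465 + 0)/188 = (1197 + 104545 - 74263) - 2*1465/188 = 31479 - 1*1465/94 = 31479 - 1465/94 = 2957561/94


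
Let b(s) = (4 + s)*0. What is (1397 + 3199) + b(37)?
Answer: 4596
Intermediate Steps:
b(s) = 0
(1397 + 3199) + b(37) = (1397 + 3199) + 0 = 4596 + 0 = 4596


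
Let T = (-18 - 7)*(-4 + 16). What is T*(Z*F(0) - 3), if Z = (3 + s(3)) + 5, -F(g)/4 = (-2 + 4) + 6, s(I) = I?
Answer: 106500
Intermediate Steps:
F(g) = -32 (F(g) = -4*((-2 + 4) + 6) = -4*(2 + 6) = -4*8 = -32)
T = -300 (T = -25*12 = -300)
Z = 11 (Z = (3 + 3) + 5 = 6 + 5 = 11)
T*(Z*F(0) - 3) = -300*(11*(-32) - 3) = -300*(-352 - 3) = -300*(-355) = 106500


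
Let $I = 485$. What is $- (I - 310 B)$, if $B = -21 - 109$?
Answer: $-40785$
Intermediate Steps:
$B = -130$ ($B = -21 - 109 = -130$)
$- (I - 310 B) = - (485 - -40300) = - (485 + 40300) = \left(-1\right) 40785 = -40785$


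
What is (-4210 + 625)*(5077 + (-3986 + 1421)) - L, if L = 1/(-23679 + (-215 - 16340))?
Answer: -362328091679/40234 ≈ -9.0055e+6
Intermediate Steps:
L = -1/40234 (L = 1/(-23679 - 16555) = 1/(-40234) = -1/40234 ≈ -2.4855e-5)
(-4210 + 625)*(5077 + (-3986 + 1421)) - L = (-4210 + 625)*(5077 + (-3986 + 1421)) - 1*(-1/40234) = -3585*(5077 - 2565) + 1/40234 = -3585*2512 + 1/40234 = -9005520 + 1/40234 = -362328091679/40234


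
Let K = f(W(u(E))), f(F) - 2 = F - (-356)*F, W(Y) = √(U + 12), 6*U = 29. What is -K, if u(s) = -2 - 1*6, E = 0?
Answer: -2 - 119*√606/2 ≈ -1466.7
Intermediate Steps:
U = 29/6 (U = (⅙)*29 = 29/6 ≈ 4.8333)
u(s) = -8 (u(s) = -2 - 6 = -8)
W(Y) = √606/6 (W(Y) = √(29/6 + 12) = √(101/6) = √606/6)
f(F) = 2 + 357*F (f(F) = 2 + (F - (-356)*F) = 2 + (F + 356*F) = 2 + 357*F)
K = 2 + 119*√606/2 (K = 2 + 357*(√606/6) = 2 + 119*√606/2 ≈ 1466.7)
-K = -(2 + 119*√606/2) = -2 - 119*√606/2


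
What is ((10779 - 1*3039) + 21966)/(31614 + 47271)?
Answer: 9902/26295 ≈ 0.37657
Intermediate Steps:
((10779 - 1*3039) + 21966)/(31614 + 47271) = ((10779 - 3039) + 21966)/78885 = (7740 + 21966)*(1/78885) = 29706*(1/78885) = 9902/26295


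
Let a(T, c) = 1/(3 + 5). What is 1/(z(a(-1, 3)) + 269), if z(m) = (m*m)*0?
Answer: 1/269 ≈ 0.0037175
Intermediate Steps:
a(T, c) = 1/8
z(m) = 0 (z(m) = m**2*0 = 0)
1/(z(a(-1, 3)) + 269) = 1/(0 + 269) = 1/269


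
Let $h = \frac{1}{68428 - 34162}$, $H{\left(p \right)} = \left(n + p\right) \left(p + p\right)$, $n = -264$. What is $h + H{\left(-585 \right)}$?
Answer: $\frac{34037445781}{34266} \approx 9.9333 \cdot 10^{5}$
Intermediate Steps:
$H{\left(p \right)} = 2 p \left(-264 + p\right)$ ($H{\left(p \right)} = \left(-264 + p\right) \left(p + p\right) = \left(-264 + p\right) 2 p = 2 p \left(-264 + p\right)$)
$h = \frac{1}{34266} \approx 2.9183 \cdot 10^{-5}$
$h + H{\left(-585 \right)} = \frac{1}{34266} + 2 \left(-585\right) \left(-264 - 585\right) = \frac{1}{34266} + 2 \left(-585\right) \left(-849\right) = \frac{1}{34266} + 993330 = \frac{34037445781}{34266}$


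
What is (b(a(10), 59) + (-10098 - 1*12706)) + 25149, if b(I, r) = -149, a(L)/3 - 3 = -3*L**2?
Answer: 2196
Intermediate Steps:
a(L) = 9 - 9*L**2 (a(L) = 9 + 3*(-3*L**2) = 9 - 9*L**2)
(b(a(10), 59) + (-10098 - 1*12706)) + 25149 = (-149 + (-10098 - 1*12706)) + 25149 = (-149 + (-10098 - 12706)) + 25149 = (-149 - 22804) + 25149 = -22953 + 25149 = 2196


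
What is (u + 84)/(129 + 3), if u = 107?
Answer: 191/132 ≈ 1.4470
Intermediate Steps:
(u + 84)/(129 + 3) = (107 + 84)/(129 + 3) = 191/132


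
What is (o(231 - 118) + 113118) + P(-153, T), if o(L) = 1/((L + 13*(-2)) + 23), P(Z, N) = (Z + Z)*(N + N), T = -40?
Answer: 15135781/110 ≈ 1.3760e+5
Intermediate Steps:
P(Z, N) = 4*N*Z (P(Z, N) = (2*Z)*(2*N) = 4*N*Z)
o(L) = 1/(-3 + L) (o(L) = 1/((L - 26) + 23) = 1/((-26 + L) + 23) = 1/(-3 + L))
(o(231 - 118) + 113118) + P(-153, T) = (1/(-3 + (231 - 118)) + 113118) + 4*(-40)*(-153) = (1/(-3 + 113) + 113118) + 24480 = (1/110 + 113118) + 24480 = 12442981/110 + 24480 = 15135781/110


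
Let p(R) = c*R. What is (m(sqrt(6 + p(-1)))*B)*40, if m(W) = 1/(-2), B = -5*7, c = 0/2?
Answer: 700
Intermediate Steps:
c = 0 (c = 0*(1/2) = 0)
B = -35
p(R) = 0 (p(R) = 0*R = 0)
m(W) = -1/2
(m(sqrt(6 + p(-1)))*B)*40 = -1/2*(-35)*40 = (35/2)*40 = 700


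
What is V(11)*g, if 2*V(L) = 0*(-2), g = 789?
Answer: 0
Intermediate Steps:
V(L) = 0 (V(L) = (0*(-2))/2 = (½)*0 = 0)
V(11)*g = 0*789 = 0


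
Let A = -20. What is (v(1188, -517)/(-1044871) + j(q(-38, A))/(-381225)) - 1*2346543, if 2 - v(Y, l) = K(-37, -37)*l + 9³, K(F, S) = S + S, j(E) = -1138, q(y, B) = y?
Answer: -3234258405731618/1378307775 ≈ -2.3465e+6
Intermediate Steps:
K(F, S) = 2*S
v(Y, l) = -727 + 74*l (v(Y, l) = 2 - ((2*(-37))*l + 9³) = 2 - (-74*l + 729) = 2 - (729 - 74*l) = 2 + (-729 + 74*l) = -727 + 74*l)
(v(1188, -517)/(-1044871) + j(q(-38, A))/(-381225)) - 1*2346543 = ((-727 + 74*(-517))/(-1044871) - 1138/(-381225)) - 1*2346543 = ((-727 - 38258)*(-1/1044871) - 1138*(-1/381225)) - 2346543 = (-38985*(-1/1044871) + 1138/381225) - 2346543 = (38985/1044871 + 1138/381225) - 2346543 = 55540207/1378307775 - 2346543 = -3234258405731618/1378307775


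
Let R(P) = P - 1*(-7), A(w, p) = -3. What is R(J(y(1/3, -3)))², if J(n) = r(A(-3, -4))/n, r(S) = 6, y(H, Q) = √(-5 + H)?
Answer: 289/7 - 6*I*√42 ≈ 41.286 - 38.884*I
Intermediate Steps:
J(n) = 6/n
R(P) = 7 + P (R(P) = P + 7 = 7 + P)
R(J(y(1/3, -3)))² = (7 + 6/(√(-5 + 1/3)))² = (7 + 6/(√(-5 + ⅓)))² = (7 + 6/(√(-14/3)))² = (7 + 6/((I*√42/3)))² = (7 + 6*(-I*√42/14))² = (7 - 3*I*√42/7)²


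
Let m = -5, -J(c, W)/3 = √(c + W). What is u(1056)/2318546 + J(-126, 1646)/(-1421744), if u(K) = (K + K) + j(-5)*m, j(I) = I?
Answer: 2137/2318546 + 3*√95/355436 ≈ 0.0010040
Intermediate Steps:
J(c, W) = -3*√(W + c) (J(c, W) = -3*√(c + W) = -3*√(W + c))
u(K) = 25 + 2*K (u(K) = (K + K) - 5*(-5) = 2*K + 25 = 25 + 2*K)
u(1056)/2318546 + J(-126, 1646)/(-1421744) = (25 + 2*1056)/2318546 - 3*√(1646 - 126)/(-1421744) = (25 + 2112)*(1/2318546) - 12*√95*(-1/1421744) = 2137*(1/2318546) - 12*√95*(-1/1421744) = 2137/2318546 - 12*√95*(-1/1421744) = 2137/2318546 + 3*√95/355436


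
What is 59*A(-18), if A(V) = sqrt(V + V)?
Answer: 354*I ≈ 354.0*I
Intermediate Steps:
A(V) = sqrt(2)*sqrt(V) (A(V) = sqrt(2*V) = sqrt(2)*sqrt(V))
59*A(-18) = 59*(sqrt(2)*sqrt(-18)) = 59*(sqrt(2)*(3*I*sqrt(2))) = 59*(6*I) = 354*I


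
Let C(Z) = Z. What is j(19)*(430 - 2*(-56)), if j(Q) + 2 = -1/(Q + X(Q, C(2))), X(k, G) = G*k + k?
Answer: -41463/38 ≈ -1091.1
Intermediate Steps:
X(k, G) = k + G*k
j(Q) = -2 - 1/(4*Q) (j(Q) = -2 - 1/(Q + Q*(1 + 2)) = -2 - 1/(Q + Q*3) = -2 - 1/(Q + 3*Q) = -2 - 1/(4*Q))
j(19)*(430 - 2*(-56)) = (-2 - ¼/19)*(430 - 2*(-56)) = (-2 - ¼*1/19)*(430 + 112) = (-2 - 1/76)*542 = -153/76*542 = -41463/38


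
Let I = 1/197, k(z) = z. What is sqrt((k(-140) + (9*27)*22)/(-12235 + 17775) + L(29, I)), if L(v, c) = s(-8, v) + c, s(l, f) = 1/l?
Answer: sqrt(976457140310)/1091380 ≈ 0.90542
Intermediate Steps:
I = 1/197 ≈ 0.0050761
L(v, c) = -1/8 + c (L(v, c) = 1/(-8) + c = -1/8 + c)
sqrt((k(-140) + (9*27)*22)/(-12235 + 17775) + L(29, I)) = sqrt((-140 + (9*27)*22)/(-12235 + 17775) + (-1/8 + 1/197)) = sqrt((-140 + 243*22)/5540 - 189/1576) = sqrt((-140 + 5346)*(1/5540) - 189/1576) = sqrt(5206*(1/5540) - 189/1576) = sqrt(2603/2770 - 189/1576) = sqrt(1789399/2182760) = sqrt(976457140310)/1091380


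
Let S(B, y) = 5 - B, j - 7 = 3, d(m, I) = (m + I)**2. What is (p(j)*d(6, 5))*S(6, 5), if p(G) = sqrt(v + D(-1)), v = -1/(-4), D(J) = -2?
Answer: -121*I*sqrt(7)/2 ≈ -160.07*I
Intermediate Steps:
d(m, I) = (I + m)**2
j = 10 (j = 7 + 3 = 10)
v = 1/4 (v = -1*(-1/4) = 1/4 ≈ 0.25000)
p(G) = I*sqrt(7)/2 (p(G) = sqrt(1/4 - 2) = sqrt(-7/4) = I*sqrt(7)/2)
(p(j)*d(6, 5))*S(6, 5) = ((I*sqrt(7)/2)*(5 + 6)**2)*(5 - 1*6) = ((I*sqrt(7)/2)*11**2)*(5 - 6) = ((I*sqrt(7)/2)*121)*(-1) = (121*I*sqrt(7)/2)*(-1) = -121*I*sqrt(7)/2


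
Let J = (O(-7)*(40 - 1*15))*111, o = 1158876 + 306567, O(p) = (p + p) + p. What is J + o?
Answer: 1407168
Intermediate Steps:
O(p) = 3*p (O(p) = 2*p + p = 3*p)
o = 1465443
J = -58275 (J = ((3*(-7))*(40 - 1*15))*111 = -21*(40 - 15)*111 = -21*25*111 = -525*111 = -58275)
J + o = -58275 + 1465443 = 1407168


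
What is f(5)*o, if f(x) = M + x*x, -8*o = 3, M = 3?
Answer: -21/2 ≈ -10.500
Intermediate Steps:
o = -3/8 (o = -⅛*3 = -3/8 ≈ -0.37500)
f(x) = 3 + x² (f(x) = 3 + x*x = 3 + x²)
f(5)*o = (3 + 5²)*(-3/8) = (3 + 25)*(-3/8) = 28*(-3/8) = -21/2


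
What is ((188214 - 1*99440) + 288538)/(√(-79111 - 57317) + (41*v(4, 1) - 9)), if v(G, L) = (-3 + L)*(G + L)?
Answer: -158093728/311989 - 754624*I*√34107/311989 ≈ -506.73 - 446.7*I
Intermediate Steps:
((188214 - 1*99440) + 288538)/(√(-79111 - 57317) + (41*v(4, 1) - 9)) = ((188214 - 1*99440) + 288538)/(√(-79111 - 57317) + (41*(1² - 3*4 - 3*1 + 4*1) - 9)) = ((188214 - 99440) + 288538)/(√(-136428) + (41*(1 - 12 - 3 + 4) - 9)) = (88774 + 288538)/(2*I*√34107 + (41*(-10) - 9)) = 377312/(2*I*√34107 + (-410 - 9)) = 377312/(2*I*√34107 - 419) = 377312/(-419 + 2*I*√34107)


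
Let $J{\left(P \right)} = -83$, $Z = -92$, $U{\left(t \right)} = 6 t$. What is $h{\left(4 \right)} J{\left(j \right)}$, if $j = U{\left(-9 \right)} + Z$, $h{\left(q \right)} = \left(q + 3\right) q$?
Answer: $-2324$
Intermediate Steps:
$h{\left(q \right)} = q \left(3 + q\right)$ ($h{\left(q \right)} = \left(3 + q\right) q = q \left(3 + q\right)$)
$j = -146$ ($j = 6 \left(-9\right) - 92 = -54 - 92 = -146$)
$h{\left(4 \right)} J{\left(j \right)} = 4 \left(3 + 4\right) \left(-83\right) = 4 \cdot 7 \left(-83\right) = 28 \left(-83\right) = -2324$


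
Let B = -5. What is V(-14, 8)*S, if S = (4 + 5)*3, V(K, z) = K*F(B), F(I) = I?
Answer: 1890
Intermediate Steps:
V(K, z) = -5*K (V(K, z) = K*(-5) = -5*K)
S = 27 (S = 9*3 = 27)
V(-14, 8)*S = -5*(-14)*27 = 70*27 = 1890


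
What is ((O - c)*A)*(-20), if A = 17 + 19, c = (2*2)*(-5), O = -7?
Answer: -9360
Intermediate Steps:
c = -20 (c = 4*(-5) = -20)
A = 36
((O - c)*A)*(-20) = ((-7 - 1*(-20))*36)*(-20) = ((-7 + 20)*36)*(-20) = (13*36)*(-20) = 468*(-20) = -9360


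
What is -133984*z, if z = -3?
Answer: 401952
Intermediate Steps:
-133984*z = -133984*(-3) = 401952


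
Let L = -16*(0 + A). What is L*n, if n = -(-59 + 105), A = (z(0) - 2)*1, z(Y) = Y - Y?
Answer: -1472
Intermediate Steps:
z(Y) = 0
A = -2 (A = (0 - 2)*1 = -2*1 = -2)
L = 32 (L = -16*(0 - 2) = -16*(-2) = 32)
n = -46 (n = -1*46 = -46)
L*n = 32*(-46) = -1472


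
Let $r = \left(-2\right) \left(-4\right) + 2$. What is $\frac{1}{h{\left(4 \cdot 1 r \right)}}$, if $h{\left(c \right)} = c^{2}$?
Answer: $\frac{1}{1600} \approx 0.000625$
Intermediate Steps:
$r = 10$ ($r = 8 + 2 = 10$)
$\frac{1}{h{\left(4 \cdot 1 r \right)}} = \frac{1}{\left(4 \cdot 1 \cdot 10\right)^{2}} = \frac{1}{\left(4 \cdot 10\right)^{2}} = \frac{1}{40^{2}} = \frac{1}{1600}$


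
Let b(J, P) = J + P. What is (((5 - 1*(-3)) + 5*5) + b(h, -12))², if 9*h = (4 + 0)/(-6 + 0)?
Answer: 319225/729 ≈ 437.89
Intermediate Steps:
h = -2/27 (h = ((4 + 0)/(-6 + 0))/9 = (4/(-6))/9 = (4*(-⅙))/9 = (⅑)*(-⅔) = -2/27 ≈ -0.074074)
(((5 - 1*(-3)) + 5*5) + b(h, -12))² = (((5 - 1*(-3)) + 5*5) + (-2/27 - 12))² = (((5 + 3) + 25) - 326/27)² = ((8 + 25) - 326/27)² = (33 - 326/27)² = (565/27)² = 319225/729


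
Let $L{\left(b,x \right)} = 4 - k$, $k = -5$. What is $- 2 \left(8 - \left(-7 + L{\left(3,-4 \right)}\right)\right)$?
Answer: $-12$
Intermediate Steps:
$L{\left(b,x \right)} = 9$ ($L{\left(b,x \right)} = 4 - -5 = 4 + 5 = 9$)
$- 2 \left(8 - \left(-7 + L{\left(3,-4 \right)}\right)\right) = - 2 \left(8 + \left(7 - 9\right)\right) = - 2 \left(8 - 2\right) = \left(-2\right) 6 = -12$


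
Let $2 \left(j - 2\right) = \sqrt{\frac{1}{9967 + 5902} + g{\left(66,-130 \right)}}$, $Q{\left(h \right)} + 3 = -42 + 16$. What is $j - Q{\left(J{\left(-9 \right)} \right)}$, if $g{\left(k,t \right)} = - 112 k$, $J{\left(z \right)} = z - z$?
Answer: $31 + \frac{i \sqrt{1861491574243}}{31738} \approx 31.0 + 42.988 i$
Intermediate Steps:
$J{\left(z \right)} = 0$
$Q{\left(h \right)} = -29$ ($Q{\left(h \right)} = -3 + \left(-42 + 16\right) = -3 - 26 = -29$)
$j = 2 + \frac{i \sqrt{1861491574243}}{31738}$ ($j = 2 + \frac{\sqrt{\frac{1}{9967 + 5902} - 7392}}{2} = 2 + \frac{\sqrt{\frac{1}{15869} - 7392}}{2} = 2 + \frac{\sqrt{- \frac{117303647}{15869}}}{2} = 2 + \frac{\frac{1}{15869} i \sqrt{1861491574243}}{2} = 2 + \frac{i \sqrt{1861491574243}}{31738} \approx 2.0 + 42.988 i$)
$j - Q{\left(J{\left(-9 \right)} \right)} = \left(2 + \frac{i \sqrt{1861491574243}}{31738}\right) - -29 = \left(2 + \frac{i \sqrt{1861491574243}}{31738}\right) + 29 = 31 + \frac{i \sqrt{1861491574243}}{31738}$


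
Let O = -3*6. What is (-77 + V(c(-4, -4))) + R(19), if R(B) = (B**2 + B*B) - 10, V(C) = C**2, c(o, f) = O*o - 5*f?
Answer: 9099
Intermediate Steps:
O = -18
c(o, f) = -18*o - 5*f
R(B) = -10 + 2*B**2 (R(B) = (B**2 + B**2) - 10 = 2*B**2 - 10 = -10 + 2*B**2)
(-77 + V(c(-4, -4))) + R(19) = (-77 + (-18*(-4) - 5*(-4))**2) + (-10 + 2*19**2) = (-77 + (72 + 20)**2) + (-10 + 2*361) = (-77 + 92**2) + (-10 + 722) = (-77 + 8464) + 712 = 8387 + 712 = 9099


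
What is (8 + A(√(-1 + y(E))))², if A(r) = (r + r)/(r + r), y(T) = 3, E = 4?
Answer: 81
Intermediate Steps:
A(r) = 1 (A(r) = (2*r)/((2*r)) = (2*r)*(1/(2*r)) = 1)
(8 + A(√(-1 + y(E))))² = (8 + 1)² = 9² = 81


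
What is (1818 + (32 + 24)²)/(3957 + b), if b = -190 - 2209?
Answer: 2477/779 ≈ 3.1797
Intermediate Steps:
b = -2399
(1818 + (32 + 24)²)/(3957 + b) = (1818 + (32 + 24)²)/(3957 - 2399) = (1818 + 56²)/1558 = (1818 + 3136)*(1/1558) = 4954*(1/1558) = 2477/779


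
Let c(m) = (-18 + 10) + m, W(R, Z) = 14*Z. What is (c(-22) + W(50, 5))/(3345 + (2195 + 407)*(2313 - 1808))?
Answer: 8/263471 ≈ 3.0364e-5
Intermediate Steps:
c(m) = -8 + m
(c(-22) + W(50, 5))/(3345 + (2195 + 407)*(2313 - 1808)) = ((-8 - 22) + 14*5)/(3345 + (2195 + 407)*(2313 - 1808)) = (-30 + 70)/(3345 + 2602*505) = 40/(3345 + 1314010) = 40/1317355 = 40*(1/1317355) = 8/263471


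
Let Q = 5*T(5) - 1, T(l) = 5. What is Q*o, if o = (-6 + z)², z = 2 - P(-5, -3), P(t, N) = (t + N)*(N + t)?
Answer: 110976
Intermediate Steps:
P(t, N) = (N + t)² (P(t, N) = (N + t)*(N + t) = (N + t)²)
Q = 24 (Q = 5*5 - 1 = 25 - 1 = 24)
z = -62 (z = 2 - (-3 - 5)² = 2 - 1*(-8)² = 2 - 1*64 = 2 - 64 = -62)
o = 4624 (o = (-6 - 62)² = (-68)² = 4624)
Q*o = 24*4624 = 110976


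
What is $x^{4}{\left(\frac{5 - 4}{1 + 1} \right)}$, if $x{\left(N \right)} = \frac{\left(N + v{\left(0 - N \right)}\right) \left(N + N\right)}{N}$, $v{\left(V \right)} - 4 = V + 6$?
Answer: $160000$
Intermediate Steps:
$v{\left(V \right)} = 10 + V$ ($v{\left(V \right)} = 4 + \left(V + 6\right) = 4 + \left(6 + V\right) = 10 + V$)
$x{\left(N \right)} = 20$ ($x{\left(N \right)} = \frac{\left(N + \left(10 + \left(0 - N\right)\right)\right) \left(N + N\right)}{N} = \frac{\left(N - \left(-10 + N\right)\right) 2 N}{N} = \frac{10 \cdot 2 N}{N} = \frac{20 N}{N} = 20$)
$x^{4}{\left(\frac{5 - 4}{1 + 1} \right)} = 20^{4} = 160000$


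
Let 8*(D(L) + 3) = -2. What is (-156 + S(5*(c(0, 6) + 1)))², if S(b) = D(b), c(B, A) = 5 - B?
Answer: 405769/16 ≈ 25361.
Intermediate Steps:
D(L) = -13/4 (D(L) = -3 + (⅛)*(-2) = -3 - ¼ = -13/4)
S(b) = -13/4
(-156 + S(5*(c(0, 6) + 1)))² = (-156 - 13/4)² = (-637/4)² = 405769/16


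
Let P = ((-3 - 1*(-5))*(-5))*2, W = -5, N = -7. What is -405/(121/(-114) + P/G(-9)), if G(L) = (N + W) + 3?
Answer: -138510/397 ≈ -348.89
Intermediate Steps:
G(L) = -9 (G(L) = (-7 - 5) + 3 = -12 + 3 = -9)
P = -20 (P = ((-3 + 5)*(-5))*2 = (2*(-5))*2 = -10*2 = -20)
-405/(121/(-114) + P/G(-9)) = -405/(121/(-114) - 20/(-9)) = -405/(121*(-1/114) - 20*(-⅑)) = -405/(-121/114 + 20/9) = -405/397/342 = -405*342/397 = -138510/397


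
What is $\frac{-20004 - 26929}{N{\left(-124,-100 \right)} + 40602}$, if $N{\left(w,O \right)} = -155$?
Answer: $- \frac{46933}{40447} \approx -1.1604$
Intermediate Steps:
$\frac{-20004 - 26929}{N{\left(-124,-100 \right)} + 40602} = \frac{-20004 - 26929}{-155 + 40602} = - \frac{46933}{40447}$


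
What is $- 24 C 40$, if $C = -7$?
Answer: $6720$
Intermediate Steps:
$- 24 C 40 = \left(-24\right) \left(-7\right) 40 = 168 \cdot 40 = 6720$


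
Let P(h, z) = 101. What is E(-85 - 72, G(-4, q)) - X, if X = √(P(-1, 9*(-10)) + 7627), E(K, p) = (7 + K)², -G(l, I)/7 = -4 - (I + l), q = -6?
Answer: 22500 - 4*√483 ≈ 22412.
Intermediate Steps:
G(l, I) = 28 + 7*I + 7*l (G(l, I) = -7*(-4 - (I + l)) = -7*(-4 + (-I - l)) = -7*(-4 - I - l) = 28 + 7*I + 7*l)
X = 4*√483 (X = √(101 + 7627) = √7728 = 4*√483 ≈ 87.909)
E(-85 - 72, G(-4, q)) - X = (7 + (-85 - 72))² - 4*√483 = (7 - 157)² - 4*√483 = (-150)² - 4*√483 = 22500 - 4*√483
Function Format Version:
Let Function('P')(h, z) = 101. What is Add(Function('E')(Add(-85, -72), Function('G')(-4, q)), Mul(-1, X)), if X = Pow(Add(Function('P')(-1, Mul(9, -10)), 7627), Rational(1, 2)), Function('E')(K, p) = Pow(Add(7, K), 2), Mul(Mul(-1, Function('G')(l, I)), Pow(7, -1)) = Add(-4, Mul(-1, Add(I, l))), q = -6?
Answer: Add(22500, Mul(-4, Pow(483, Rational(1, 2)))) ≈ 22412.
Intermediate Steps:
Function('G')(l, I) = Add(28, Mul(7, I), Mul(7, l)) (Function('G')(l, I) = Mul(-7, Add(-4, Mul(-1, Add(I, l)))) = Mul(-7, Add(-4, Add(Mul(-1, I), Mul(-1, l)))) = Mul(-7, Add(-4, Mul(-1, I), Mul(-1, l))) = Add(28, Mul(7, I), Mul(7, l)))
X = Mul(4, Pow(483, Rational(1, 2))) (X = Pow(Add(101, 7627), Rational(1, 2)) = Pow(7728, Rational(1, 2)) = Mul(4, Pow(483, Rational(1, 2))) ≈ 87.909)
Add(Function('E')(Add(-85, -72), Function('G')(-4, q)), Mul(-1, X)) = Add(Pow(Add(7, Add(-85, -72)), 2), Mul(-1, Mul(4, Pow(483, Rational(1, 2))))) = Add(Pow(Add(7, -157), 2), Mul(-4, Pow(483, Rational(1, 2)))) = Add(Pow(-150, 2), Mul(-4, Pow(483, Rational(1, 2)))) = Add(22500, Mul(-4, Pow(483, Rational(1, 2))))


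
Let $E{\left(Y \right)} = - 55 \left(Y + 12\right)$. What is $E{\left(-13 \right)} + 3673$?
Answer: $3728$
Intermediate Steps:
$E{\left(Y \right)} = -660 - 55 Y$ ($E{\left(Y \right)} = - 55 \left(12 + Y\right) = -660 - 55 Y$)
$E{\left(-13 \right)} + 3673 = \left(-660 - -715\right) + 3673 = \left(-660 + 715\right) + 3673 = 55 + 3673 = 3728$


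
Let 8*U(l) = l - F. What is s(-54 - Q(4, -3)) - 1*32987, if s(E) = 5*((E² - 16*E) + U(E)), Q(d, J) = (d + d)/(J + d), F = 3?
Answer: -70781/8 ≈ -8847.6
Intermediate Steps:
Q(d, J) = 2*d/(J + d) (Q(d, J) = (2*d)/(J + d) = 2*d/(J + d))
U(l) = -3/8 + l/8 (U(l) = (l - 1*3)/8 = (l - 3)/8 = (-3 + l)/8 = -3/8 + l/8)
s(E) = -15/8 + 5*E² - 635*E/8 (s(E) = 5*((E² - 16*E) + (-3/8 + E/8)) = 5*(-3/8 + E² - 127*E/8) = -15/8 + 5*E² - 635*E/8)
s(-54 - Q(4, -3)) - 1*32987 = (-15/8 + 5*(-54 - 2*4/(-3 + 4))² - 635*(-54 - 2*4/(-3 + 4))/8) - 1*32987 = (-15/8 + 5*(-54 - 2*4/1)² - 635*(-54 - 2*4/1)/8) - 32987 = (-15/8 + 5*(-54 - 2*4)² - 635*(-54 - 2*4)/8) - 32987 = (-15/8 + 5*(-54 - 1*8)² - 635*(-54 - 1*8)/8) - 32987 = (-15/8 + 5*(-54 - 8)² - 635*(-54 - 8)/8) - 32987 = (-15/8 + 5*(-62)² - 635/8*(-62)) - 32987 = (-15/8 + 5*3844 + 19685/4) - 32987 = (-15/8 + 19220 + 19685/4) - 32987 = 193115/8 - 32987 = -70781/8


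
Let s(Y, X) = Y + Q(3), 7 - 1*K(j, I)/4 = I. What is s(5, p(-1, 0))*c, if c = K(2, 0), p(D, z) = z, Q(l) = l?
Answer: 224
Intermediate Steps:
K(j, I) = 28 - 4*I
c = 28 (c = 28 - 4*0 = 28 + 0 = 28)
s(Y, X) = 3 + Y (s(Y, X) = Y + 3 = 3 + Y)
s(5, p(-1, 0))*c = (3 + 5)*28 = 8*28 = 224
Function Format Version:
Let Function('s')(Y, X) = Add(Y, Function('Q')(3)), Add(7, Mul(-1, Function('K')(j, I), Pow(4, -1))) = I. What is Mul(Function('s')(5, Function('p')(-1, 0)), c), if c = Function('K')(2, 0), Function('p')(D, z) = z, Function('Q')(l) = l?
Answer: 224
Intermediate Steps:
Function('K')(j, I) = Add(28, Mul(-4, I))
c = 28 (c = Add(28, Mul(-4, 0)) = Add(28, 0) = 28)
Function('s')(Y, X) = Add(3, Y) (Function('s')(Y, X) = Add(Y, 3) = Add(3, Y))
Mul(Function('s')(5, Function('p')(-1, 0)), c) = Mul(Add(3, 5), 28) = Mul(8, 28) = 224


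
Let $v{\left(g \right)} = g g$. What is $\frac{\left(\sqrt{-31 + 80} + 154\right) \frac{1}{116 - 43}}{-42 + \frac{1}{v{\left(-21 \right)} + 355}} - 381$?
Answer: $- \frac{929944559}{2440463} \approx -381.05$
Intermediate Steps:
$v{\left(g \right)} = g^{2}$
$\frac{\left(\sqrt{-31 + 80} + 154\right) \frac{1}{116 - 43}}{-42 + \frac{1}{v{\left(-21 \right)} + 355}} - 381 = \frac{\left(\sqrt{-31 + 80} + 154\right) \frac{1}{116 - 43}}{-42 + \frac{1}{\left(-21\right)^{2} + 355}} - 381 = \frac{\left(\sqrt{49} + 154\right) \frac{1}{73}}{-42 + \frac{1}{441 + 355}} - 381 = \frac{\left(7 + 154\right) \frac{1}{73}}{-42 + \frac{1}{796}} - 381 = \frac{161 \cdot \frac{1}{73}}{-42 + \frac{1}{796}} - 381 = \frac{1}{- \frac{33431}{796}} \cdot \frac{161}{73} - 381 = \left(- \frac{796}{33431}\right) \frac{161}{73} - 381 = - \frac{128156}{2440463} - 381 = - \frac{929944559}{2440463}$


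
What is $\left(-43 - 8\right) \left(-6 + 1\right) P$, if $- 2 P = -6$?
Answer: $765$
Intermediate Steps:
$P = 3$ ($P = \left(- \frac{1}{2}\right) \left(-6\right) = 3$)
$\left(-43 - 8\right) \left(-6 + 1\right) P = \left(-43 - 8\right) \left(-6 + 1\right) 3 = - 51 \left(\left(-5\right) 3\right) = \left(-51\right) \left(-15\right) = 765$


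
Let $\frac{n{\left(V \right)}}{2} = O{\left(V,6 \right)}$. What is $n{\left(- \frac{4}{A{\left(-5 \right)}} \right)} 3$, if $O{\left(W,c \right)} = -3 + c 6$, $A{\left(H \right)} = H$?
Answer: $198$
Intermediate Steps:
$O{\left(W,c \right)} = -3 + 6 c$
$n{\left(V \right)} = 66$ ($n{\left(V \right)} = 2 \left(-3 + 6 \cdot 6\right) = 2 \left(-3 + 36\right) = 2 \cdot 33 = 66$)
$n{\left(- \frac{4}{A{\left(-5 \right)}} \right)} 3 = 66 \cdot 3 = 198$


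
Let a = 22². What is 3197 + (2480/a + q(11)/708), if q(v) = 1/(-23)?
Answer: 6309349667/1970364 ≈ 3202.1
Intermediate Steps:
q(v) = -1/23
a = 484
3197 + (2480/a + q(11)/708) = 3197 + (2480/484 - 1/23/708) = 3197 + (2480*(1/484) - 1/23*1/708) = 3197 + (620/121 - 1/16284) = 3197 + 10095959/1970364 = 6309349667/1970364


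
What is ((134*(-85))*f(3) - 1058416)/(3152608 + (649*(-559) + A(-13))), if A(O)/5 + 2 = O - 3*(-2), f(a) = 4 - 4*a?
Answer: -80608/232481 ≈ -0.34673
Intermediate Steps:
A(O) = 20 + 5*O (A(O) = -10 + 5*(O - 3*(-2)) = -10 + 5*(O + 6) = -10 + 5*(6 + O) = -10 + (30 + 5*O) = 20 + 5*O)
((134*(-85))*f(3) - 1058416)/(3152608 + (649*(-559) + A(-13))) = ((134*(-85))*(4 - 4*3) - 1058416)/(3152608 + (649*(-559) + (20 + 5*(-13)))) = (-11390*(4 - 12) - 1058416)/(3152608 + (-362791 + (20 - 65))) = (-11390*(-8) - 1058416)/(3152608 + (-362791 - 45)) = (91120 - 1058416)/(3152608 - 362836) = -967296/2789772 = -967296*1/2789772 = -80608/232481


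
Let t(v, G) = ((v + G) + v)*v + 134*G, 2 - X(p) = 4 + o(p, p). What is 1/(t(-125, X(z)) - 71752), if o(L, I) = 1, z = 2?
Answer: -1/40529 ≈ -2.4674e-5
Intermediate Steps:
X(p) = -3 (X(p) = 2 - (4 + 1) = 2 - 1*5 = 2 - 5 = -3)
t(v, G) = 134*G + v*(G + 2*v) (t(v, G) = ((G + v) + v)*v + 134*G = (G + 2*v)*v + 134*G = v*(G + 2*v) + 134*G = 134*G + v*(G + 2*v))
1/(t(-125, X(z)) - 71752) = 1/((2*(-125)**2 + 134*(-3) - 3*(-125)) - 71752) = 1/((2*15625 - 402 + 375) - 71752) = 1/((31250 - 402 + 375) - 71752) = 1/(31223 - 71752) = 1/(-40529) = -1/40529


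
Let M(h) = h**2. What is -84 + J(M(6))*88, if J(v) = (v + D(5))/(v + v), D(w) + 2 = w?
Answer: -109/3 ≈ -36.333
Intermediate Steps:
D(w) = -2 + w
J(v) = (3 + v)/(2*v) (J(v) = (v + (-2 + 5))/(v + v) = (v + 3)/((2*v)) = (3 + v)*(1/(2*v)) = (3 + v)/(2*v))
-84 + J(M(6))*88 = -84 + ((3 + 6**2)/(2*(6**2)))*88 = -84 + ((1/2)*(3 + 36)/36)*88 = -84 + ((1/2)*(1/36)*39)*88 = -84 + (13/24)*88 = -84 + 143/3 = -109/3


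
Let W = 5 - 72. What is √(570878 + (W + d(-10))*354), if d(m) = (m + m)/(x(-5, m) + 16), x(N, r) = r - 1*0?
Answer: 2*√136495 ≈ 738.90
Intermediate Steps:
x(N, r) = r (x(N, r) = r + 0 = r)
d(m) = 2*m/(16 + m) (d(m) = (m + m)/(m + 16) = (2*m)/(16 + m) = 2*m/(16 + m))
W = -67
√(570878 + (W + d(-10))*354) = √(570878 + (-67 + 2*(-10)/(16 - 10))*354) = √(570878 + (-67 + 2*(-10)/6)*354) = √(570878 + (-67 + 2*(-10)*(⅙))*354) = √(570878 + (-67 - 10/3)*354) = √(570878 - 211/3*354) = √(570878 - 24898) = √545980 = 2*√136495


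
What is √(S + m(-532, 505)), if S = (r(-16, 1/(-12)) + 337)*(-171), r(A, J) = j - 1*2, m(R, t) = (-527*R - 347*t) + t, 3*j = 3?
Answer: √48178 ≈ 219.49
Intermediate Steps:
j = 1 (j = (⅓)*3 = 1)
m(R, t) = -527*R - 346*t
r(A, J) = -1 (r(A, J) = 1 - 1*2 = 1 - 2 = -1)
S = -57456 (S = (-1 + 337)*(-171) = 336*(-171) = -57456)
√(S + m(-532, 505)) = √(-57456 + (-527*(-532) - 346*505)) = √(-57456 + (280364 - 174730)) = √(-57456 + 105634) = √48178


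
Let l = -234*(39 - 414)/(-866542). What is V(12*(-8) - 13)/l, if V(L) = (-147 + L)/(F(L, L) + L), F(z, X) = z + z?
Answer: -110917376/14347125 ≈ -7.7310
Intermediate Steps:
F(z, X) = 2*z
V(L) = (-147 + L)/(3*L) (V(L) = (-147 + L)/(2*L + L) = (-147 + L)/((3*L)) = (-147 + L)*(1/(3*L)) = (-147 + L)/(3*L))
l = -43875/433271 (l = -234*(-375)*(-1/866542) = 87750*(-1/866542) = -43875/433271 ≈ -0.10126)
V(12*(-8) - 13)/l = ((-147 + (12*(-8) - 13))/(3*(12*(-8) - 13)))/(-43875/433271) = ((-147 + (-96 - 13))/(3*(-96 - 13)))*(-433271/43875) = ((1/3)*(-147 - 109)/(-109))*(-433271/43875) = ((1/3)*(-1/109)*(-256))*(-433271/43875) = (256/327)*(-433271/43875) = -110917376/14347125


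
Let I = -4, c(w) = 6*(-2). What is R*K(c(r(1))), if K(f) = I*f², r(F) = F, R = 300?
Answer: -172800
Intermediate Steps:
c(w) = -12
K(f) = -4*f²
R*K(c(r(1))) = 300*(-4*(-12)²) = 300*(-4*144) = 300*(-576) = -172800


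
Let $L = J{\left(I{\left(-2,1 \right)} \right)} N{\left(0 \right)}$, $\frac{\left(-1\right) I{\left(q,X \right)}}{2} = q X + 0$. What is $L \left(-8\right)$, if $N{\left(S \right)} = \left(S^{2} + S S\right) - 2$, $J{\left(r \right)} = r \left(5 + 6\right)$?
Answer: $704$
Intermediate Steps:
$I{\left(q,X \right)} = - 2 X q$ ($I{\left(q,X \right)} = - 2 \left(q X + 0\right) = - 2 \left(X q + 0\right) = - 2 X q$)
$J{\left(r \right)} = 11 r$ ($J{\left(r \right)} = r 11 = 11 r$)
$N{\left(S \right)} = -2 + 2 S^{2}$ ($N{\left(S \right)} = \left(S^{2} + S^{2}\right) - 2 = 2 S^{2} - 2 = -2 + 2 S^{2}$)
$L = -88$ ($L = 11 \left(\left(-2\right) 1 \left(-2\right)\right) \left(-2 + 2 \cdot 0^{2}\right) = 11 \cdot 4 \left(-2 + 2 \cdot 0\right) = 44 \left(-2 + 0\right) = 44 \left(-2\right) = -88$)
$L \left(-8\right) = \left(-88\right) \left(-8\right) = 704$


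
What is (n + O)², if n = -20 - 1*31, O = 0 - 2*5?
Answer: 3721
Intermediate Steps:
O = -10 (O = 0 - 10 = -10)
n = -51 (n = -20 - 31 = -51)
(n + O)² = (-51 - 10)² = (-61)² = 3721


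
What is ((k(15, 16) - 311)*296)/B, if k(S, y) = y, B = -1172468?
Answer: 21830/293117 ≈ 0.074475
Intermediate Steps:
((k(15, 16) - 311)*296)/B = ((16 - 311)*296)/(-1172468) = -295*296*(-1/1172468) = -87320*(-1/1172468) = 21830/293117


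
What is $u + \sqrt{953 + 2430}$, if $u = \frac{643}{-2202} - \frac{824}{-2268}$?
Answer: $\frac{29677}{416178} + \sqrt{3383} \approx 58.235$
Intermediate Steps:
$u = \frac{29677}{416178}$ ($u = 643 \left(- \frac{1}{2202}\right) - - \frac{206}{567} = - \frac{643}{2202} + \frac{206}{567} = \frac{29677}{416178} \approx 0.071308$)
$u + \sqrt{953 + 2430} = \frac{29677}{416178} + \sqrt{953 + 2430} = \frac{29677}{416178} + \sqrt{3383}$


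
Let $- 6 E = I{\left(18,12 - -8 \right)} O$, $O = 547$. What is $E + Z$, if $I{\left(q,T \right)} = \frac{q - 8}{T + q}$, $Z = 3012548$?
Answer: $\frac{343427737}{114} \approx 3.0125 \cdot 10^{6}$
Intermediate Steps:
$I{\left(q,T \right)} = \frac{-8 + q}{T + q}$
$E = - \frac{2735}{114}$ ($E = - \frac{\frac{-8 + 18}{\left(12 - -8\right) + 18} \cdot 547}{6} = - \frac{\frac{1}{\left(12 + 8\right) + 18} \cdot 10 \cdot 547}{6} = - \frac{\frac{1}{20 + 18} \cdot 10 \cdot 547}{6} = - \frac{\frac{1}{38} \cdot 10 \cdot 547}{6} = - \frac{\frac{5}{19} \cdot 547}{6} = \left(- \frac{1}{6}\right) \frac{2735}{19} = - \frac{2735}{114} \approx -23.991$)
$E + Z = - \frac{2735}{114} + 3012548 = \frac{343427737}{114}$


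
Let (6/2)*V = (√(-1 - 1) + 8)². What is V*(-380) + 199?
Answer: -22963/3 - 6080*I*√2/3 ≈ -7654.3 - 2866.1*I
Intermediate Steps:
V = (8 + I*√2)²/3 (V = (√(-1 - 1) + 8)²/3 = (√(-2) + 8)²/3 = (I*√2 + 8)²/3 = (8 + I*√2)²/3 ≈ 20.667 + 7.5425*I)
V*(-380) + 199 = ((8 + I*√2)²/3)*(-380) + 199 = -380*(8 + I*√2)²/3 + 199 = 199 - 380*(8 + I*√2)²/3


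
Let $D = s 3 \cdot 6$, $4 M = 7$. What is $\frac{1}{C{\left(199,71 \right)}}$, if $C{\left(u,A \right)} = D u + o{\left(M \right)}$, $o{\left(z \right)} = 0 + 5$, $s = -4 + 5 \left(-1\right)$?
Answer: $- \frac{1}{32233} \approx -3.1024 \cdot 10^{-5}$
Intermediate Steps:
$s = -9$ ($s = -4 - 5 = -9$)
$M = \frac{7}{4}$ ($M = \frac{1}{4} \cdot 7 = \frac{7}{4} \approx 1.75$)
$D = -162$ ($D = \left(-9\right) 3 \cdot 6 = \left(-27\right) 6 = -162$)
$o{\left(z \right)} = 5$
$C{\left(u,A \right)} = 5 - 162 u$ ($C{\left(u,A \right)} = - 162 u + 5 = 5 - 162 u$)
$\frac{1}{C{\left(199,71 \right)}} = \frac{1}{5 - 32238} = \frac{1}{-32233} = - \frac{1}{32233}$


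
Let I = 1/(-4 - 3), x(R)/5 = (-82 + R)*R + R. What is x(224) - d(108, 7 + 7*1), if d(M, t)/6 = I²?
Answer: 7847834/49 ≈ 1.6016e+5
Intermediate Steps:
x(R) = 5*R + 5*R*(-82 + R) (x(R) = 5*((-82 + R)*R + R) = 5*(R*(-82 + R) + R) = 5*(R + R*(-82 + R)) = 5*R + 5*R*(-82 + R))
I = -⅐ (I = 1/(-7) = -⅐ ≈ -0.14286)
d(M, t) = 6/49 (d(M, t) = 6*(-⅐)² = 6*(1/49) = 6/49)
x(224) - d(108, 7 + 7*1) = 5*224*(-81 + 224) - 1*6/49 = 5*224*143 - 6/49 = 160160 - 6/49 = 7847834/49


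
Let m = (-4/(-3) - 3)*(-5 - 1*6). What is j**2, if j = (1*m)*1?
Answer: 3025/9 ≈ 336.11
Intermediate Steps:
m = 55/3 (m = (-4*(-1/3) - 3)*(-5 - 6) = (4/3 - 3)*(-11) = -5/3*(-11) = 55/3 ≈ 18.333)
j = 55/3 (j = (1*(55/3))*1 = (55/3)*1 = 55/3 ≈ 18.333)
j**2 = (55/3)**2 = 3025/9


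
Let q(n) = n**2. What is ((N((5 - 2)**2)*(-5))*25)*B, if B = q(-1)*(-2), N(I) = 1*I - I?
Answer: 0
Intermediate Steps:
N(I) = 0 (N(I) = I - I = 0)
B = -2 (B = (-1)**2*(-2) = 1*(-2) = -2)
((N((5 - 2)**2)*(-5))*25)*B = ((0*(-5))*25)*(-2) = (0*25)*(-2) = 0*(-2) = 0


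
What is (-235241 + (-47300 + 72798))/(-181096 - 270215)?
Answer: 209743/451311 ≈ 0.46474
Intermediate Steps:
(-235241 + (-47300 + 72798))/(-181096 - 270215) = (-235241 + 25498)/(-451311) = -209743*(-1/451311) = 209743/451311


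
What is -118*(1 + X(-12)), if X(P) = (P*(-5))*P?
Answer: 84842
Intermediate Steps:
X(P) = -5*P² (X(P) = (-5*P)*P = -5*P²)
-118*(1 + X(-12)) = -118*(1 - 5*(-12)²) = -118*(1 - 5*144) = -118*(1 - 720) = -118*(-719) = 84842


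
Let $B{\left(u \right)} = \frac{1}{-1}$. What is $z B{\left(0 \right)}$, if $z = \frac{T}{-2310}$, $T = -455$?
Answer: $- \frac{13}{66} \approx -0.19697$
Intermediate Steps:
$B{\left(u \right)} = -1$
$z = \frac{13}{66}$ ($z = - \frac{455}{-2310} = \left(-455\right) \left(- \frac{1}{2310}\right) = \frac{13}{66} \approx 0.19697$)
$z B{\left(0 \right)} = \frac{13}{66} \left(-1\right) = - \frac{13}{66}$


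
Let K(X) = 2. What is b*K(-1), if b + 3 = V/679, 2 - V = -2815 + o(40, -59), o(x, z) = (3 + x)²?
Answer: -2138/679 ≈ -3.1487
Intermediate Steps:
V = 968 (V = 2 - (-2815 + (3 + 40)²) = 2 - (-2815 + 43²) = 2 - (-2815 + 1849) = 2 - 1*(-966) = 2 + 966 = 968)
b = -1069/679 (b = -3 + 968/679 = -1069/679 ≈ -1.5744)
b*K(-1) = -1069/679*2 = -2138/679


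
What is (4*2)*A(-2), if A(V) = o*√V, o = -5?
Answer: -40*I*√2 ≈ -56.569*I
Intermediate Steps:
A(V) = -5*√V
(4*2)*A(-2) = (4*2)*(-5*I*√2) = 8*(-5*I*√2) = -40*I*√2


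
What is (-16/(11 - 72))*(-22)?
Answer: -352/61 ≈ -5.7705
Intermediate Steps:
(-16/(11 - 72))*(-22) = (-16/(-61))*(-22) = -1/61*(-16)*(-22) = (16/61)*(-22) = -352/61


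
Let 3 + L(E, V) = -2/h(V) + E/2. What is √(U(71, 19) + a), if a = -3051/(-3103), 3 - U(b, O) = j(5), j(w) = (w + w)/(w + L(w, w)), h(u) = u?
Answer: 2*√6248557645/127223 ≈ 1.2427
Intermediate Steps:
L(E, V) = -3 + E/2 - 2/V (L(E, V) = -3 + (-2/V + E/2) = -3 + (E/2 - 2/V) = -3 + E/2 - 2/V)
j(w) = 2*w/(-3 - 2/w + 3*w/2) (j(w) = (w + w)/(w + (-3 + w/2 - 2/w)) = (2*w)/(-3 - 2/w + 3*w/2) = 2*w/(-3 - 2/w + 3*w/2))
U(b, O) = 23/41 (U(b, O) = 3 - (-4)*5²/(4 - 3*5*(-2 + 5)) = 3 - (-4)*25/(4 - 3*5*3) = 3 - (-4)*25/(4 - 45) = 3 - (-4)*25/(-41) = 3 - (-4)*25*(-1)/41 = 3 - 1*100/41 = 3 - 100/41 = 23/41)
a = 3051/3103 (a = -3051*(-1/3103) = 3051/3103 ≈ 0.98324)
√(U(71, 19) + a) = √(23/41 + 3051/3103) = √(196460/127223) = 2*√6248557645/127223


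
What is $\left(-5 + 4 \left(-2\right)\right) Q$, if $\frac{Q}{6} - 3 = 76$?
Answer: $-6162$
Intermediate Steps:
$Q = 474$ ($Q = 18 + 6 \cdot 76 = 18 + 456 = 474$)
$\left(-5 + 4 \left(-2\right)\right) Q = \left(-5 + 4 \left(-2\right)\right) 474 = \left(-5 - 8\right) 474 = \left(-13\right) 474 = -6162$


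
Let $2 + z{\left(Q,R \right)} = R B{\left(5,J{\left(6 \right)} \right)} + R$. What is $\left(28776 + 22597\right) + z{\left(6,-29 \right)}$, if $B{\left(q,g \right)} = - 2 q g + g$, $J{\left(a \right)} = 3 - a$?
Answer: $50559$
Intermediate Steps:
$B{\left(q,g \right)} = g - 2 g q$ ($B{\left(q,g \right)} = - 2 g q + g = g - 2 g q$)
$z{\left(Q,R \right)} = -2 + 28 R$ ($z{\left(Q,R \right)} = -2 + \left(R \left(3 - 6\right) \left(1 - 10\right) + R\right) = -2 + \left(R \left(\left(-3\right) \left(-9\right)\right) + R\right) = -2 + \left(R 27 + R\right) = -2 + \left(27 R + R\right) = -2 + 28 R$)
$\left(28776 + 22597\right) + z{\left(6,-29 \right)} = \left(28776 + 22597\right) + \left(-2 + 28 \left(-29\right)\right) = 51373 - 814 = 50559$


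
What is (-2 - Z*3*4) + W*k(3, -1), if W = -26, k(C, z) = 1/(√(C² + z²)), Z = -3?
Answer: 34 - 13*√10/5 ≈ 25.778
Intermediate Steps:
k(C, z) = (C² + z²)^(-½)
(-2 - Z*3*4) + W*k(3, -1) = (-2 - (-3*3)*4) - 26/√(3² + (-1)²) = (-2 - (-9)*4) - 26/√(9 + 1) = (-2 - 1*(-36)) - 13*√10/5 = (-2 + 36) - 13*√10/5 = 34 - 13*√10/5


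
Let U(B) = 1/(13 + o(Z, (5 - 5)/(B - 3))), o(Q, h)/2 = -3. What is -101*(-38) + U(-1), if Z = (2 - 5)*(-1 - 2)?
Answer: 26867/7 ≈ 3838.1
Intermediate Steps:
Z = 9 (Z = -3*(-3) = 9)
o(Q, h) = -6 (o(Q, h) = 2*(-3) = -6)
U(B) = 1/7 (U(B) = 1/(13 - 6) = 1/7)
-101*(-38) + U(-1) = -101*(-38) + 1/7 = 3838 + 1/7 = 26867/7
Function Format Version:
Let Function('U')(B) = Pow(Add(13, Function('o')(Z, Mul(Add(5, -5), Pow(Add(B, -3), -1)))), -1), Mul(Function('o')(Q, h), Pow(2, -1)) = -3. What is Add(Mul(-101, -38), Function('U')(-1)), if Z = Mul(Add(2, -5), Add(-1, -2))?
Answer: Rational(26867, 7) ≈ 3838.1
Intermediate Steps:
Z = 9 (Z = Mul(-3, -3) = 9)
Function('o')(Q, h) = -6 (Function('o')(Q, h) = Mul(2, -3) = -6)
Function('U')(B) = Rational(1, 7) (Function('U')(B) = Pow(Add(13, -6), -1) = Pow(7, -1) = Rational(1, 7))
Add(Mul(-101, -38), Function('U')(-1)) = Add(Mul(-101, -38), Rational(1, 7)) = Add(3838, Rational(1, 7)) = Rational(26867, 7)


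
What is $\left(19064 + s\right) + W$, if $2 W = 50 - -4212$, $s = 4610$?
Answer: $25805$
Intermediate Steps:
$W = 2131$ ($W = \frac{50 - -4212}{2} = \frac{50 + 4212}{2} = \frac{1}{2} \cdot 4262 = 2131$)
$\left(19064 + s\right) + W = \left(19064 + 4610\right) + 2131 = 23674 + 2131 = 25805$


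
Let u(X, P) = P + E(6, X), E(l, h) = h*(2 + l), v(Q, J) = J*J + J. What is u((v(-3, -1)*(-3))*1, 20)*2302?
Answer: 46040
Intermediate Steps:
v(Q, J) = J + J**2 (v(Q, J) = J**2 + J = J + J**2)
u(X, P) = P + 8*X (u(X, P) = P + X*(2 + 6) = P + X*8 = P + 8*X)
u((v(-3, -1)*(-3))*1, 20)*2302 = (20 + 8*((-(1 - 1)*(-3))*1))*2302 = (20 + 8*((-1*0*(-3))*1))*2302 = (20 + 8*((0*(-3))*1))*2302 = (20 + 8*(0*1))*2302 = (20 + 8*0)*2302 = (20 + 0)*2302 = 20*2302 = 46040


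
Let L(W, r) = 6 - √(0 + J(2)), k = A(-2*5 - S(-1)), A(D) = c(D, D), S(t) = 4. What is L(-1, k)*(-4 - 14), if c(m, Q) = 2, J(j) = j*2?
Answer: -72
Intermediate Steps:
J(j) = 2*j
A(D) = 2
k = 2
L(W, r) = 4 (L(W, r) = 6 - √(0 + 2*2) = 6 - √(0 + 4) = 6 - √4 = 6 - 1*2 = 6 - 2 = 4)
L(-1, k)*(-4 - 14) = 4*(-4 - 14) = 4*(-18) = -72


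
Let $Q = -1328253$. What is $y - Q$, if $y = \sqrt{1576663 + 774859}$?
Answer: $1328253 + \sqrt{2351522} \approx 1.3298 \cdot 10^{6}$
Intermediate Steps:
$y = \sqrt{2351522} \approx 1533.5$
$y - Q = \sqrt{2351522} - -1328253 = \sqrt{2351522} + 1328253 = 1328253 + \sqrt{2351522}$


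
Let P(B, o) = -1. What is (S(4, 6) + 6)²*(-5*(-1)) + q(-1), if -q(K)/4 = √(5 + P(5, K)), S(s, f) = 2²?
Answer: 492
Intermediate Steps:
S(s, f) = 4
q(K) = -8 (q(K) = -4*√(5 - 1) = -4*√4 = -4*2 = -8)
(S(4, 6) + 6)²*(-5*(-1)) + q(-1) = (4 + 6)²*(-5*(-1)) - 8 = 10²*5 - 8 = 100*5 - 8 = 500 - 8 = 492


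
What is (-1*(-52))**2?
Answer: 2704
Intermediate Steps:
(-1*(-52))**2 = 52**2 = 2704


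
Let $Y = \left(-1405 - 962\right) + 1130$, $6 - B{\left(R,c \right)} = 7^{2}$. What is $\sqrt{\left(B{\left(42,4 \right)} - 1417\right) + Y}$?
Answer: $i \sqrt{2697} \approx 51.933 i$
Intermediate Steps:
$B{\left(R,c \right)} = -43$ ($B{\left(R,c \right)} = 6 - 7^{2} = 6 - 49 = -43$)
$Y = -1237$ ($Y = -2367 + 1130 = -1237$)
$\sqrt{\left(B{\left(42,4 \right)} - 1417\right) + Y} = \sqrt{\left(-43 - 1417\right) - 1237} = \sqrt{-1460 - 1237} = \sqrt{-2697} = i \sqrt{2697}$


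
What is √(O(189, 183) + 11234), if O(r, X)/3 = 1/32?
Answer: 11*√5942/8 ≈ 105.99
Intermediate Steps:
O(r, X) = 3/32
√(O(189, 183) + 11234) = √(3/32 + 11234) = √(359491/32) = 11*√5942/8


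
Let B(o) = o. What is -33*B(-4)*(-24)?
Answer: -3168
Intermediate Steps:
-33*B(-4)*(-24) = -33*(-4)*(-24) = 132*(-24) = -3168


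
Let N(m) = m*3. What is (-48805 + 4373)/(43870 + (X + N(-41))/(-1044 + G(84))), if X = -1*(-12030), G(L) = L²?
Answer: -29680576/29306483 ≈ -1.0128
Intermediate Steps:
N(m) = 3*m
X = 12030
(-48805 + 4373)/(43870 + (X + N(-41))/(-1044 + G(84))) = (-48805 + 4373)/(43870 + (12030 + 3*(-41))/(-1044 + 84²)) = -44432/(43870 + (12030 - 123)/(-1044 + 7056)) = -44432/(43870 + 11907/6012) = -44432/(43870 + 11907*(1/6012)) = -44432/(43870 + 1323/668) = -44432/29306483/668 = -44432*668/29306483 = -29680576/29306483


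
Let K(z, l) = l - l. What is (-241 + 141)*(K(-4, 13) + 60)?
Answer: -6000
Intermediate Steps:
K(z, l) = 0
(-241 + 141)*(K(-4, 13) + 60) = (-241 + 141)*(0 + 60) = -100*60 = -6000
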